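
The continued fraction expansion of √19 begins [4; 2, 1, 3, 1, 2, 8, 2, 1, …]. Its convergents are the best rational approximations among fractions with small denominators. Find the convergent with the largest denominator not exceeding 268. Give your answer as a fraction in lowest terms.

170/39

List convergents until the denominator exceeds the bound:
a_0 = 4: 4/1  (≤ bound)
a_1 = 2: 9/2  (≤ bound)
a_2 = 1: 13/3  (≤ bound)
a_3 = 3: 48/11  (≤ bound)
a_4 = 1: 61/14  (≤ bound)
a_5 = 2: 170/39  (≤ bound)
a_6 = 8: 1421/326  (> 268, stop)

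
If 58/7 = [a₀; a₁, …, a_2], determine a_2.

58 = 8·7 + 2, so a_0 = 8
7 = 3·2 + 1, so a_1 = 3
2 = 2·1 + 0, so a_2 = 2

2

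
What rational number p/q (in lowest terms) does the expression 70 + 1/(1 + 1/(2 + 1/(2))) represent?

Start with 2.
2 + 1/(2/1) = 2 + 1/2 = 5/2
1 + 1/(5/2) = 1 + 2/5 = 7/5
70 + 1/(7/5) = 70 + 5/7 = 495/7

495/7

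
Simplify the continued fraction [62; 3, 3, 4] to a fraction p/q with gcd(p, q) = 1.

2679/43

Build up convergents one term at a time:
a_0 = 62: 62/1
a_1 = 3: 187/3
a_2 = 3: 623/10
a_3 = 4: 2679/43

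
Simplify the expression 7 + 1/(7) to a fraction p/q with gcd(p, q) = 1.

Start with 7.
7 + 1/(7/1) = 7 + 1/7 = 50/7

50/7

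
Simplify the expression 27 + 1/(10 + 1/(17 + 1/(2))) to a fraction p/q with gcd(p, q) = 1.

9539/352

Start with 2.
17 + 1/(2/1) = 17 + 1/2 = 35/2
10 + 1/(35/2) = 10 + 2/35 = 352/35
27 + 1/(352/35) = 27 + 35/352 = 9539/352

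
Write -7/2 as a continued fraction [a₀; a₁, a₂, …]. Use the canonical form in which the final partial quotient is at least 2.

Repeatedly divide and take the remainder:
⌊-7/2⌋ = -4, remainder 1
⌊2/1⌋ = 2, remainder 0

[-4; 2]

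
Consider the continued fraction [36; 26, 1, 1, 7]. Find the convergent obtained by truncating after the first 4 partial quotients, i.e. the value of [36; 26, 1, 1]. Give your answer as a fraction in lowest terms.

Work from the innermost term outward:
Start with 1.
1 + 1/(1/1) = 1 + 1/1 = 2/1
26 + 1/(2/1) = 26 + 1/2 = 53/2
36 + 1/(53/2) = 36 + 2/53 = 1910/53

1910/53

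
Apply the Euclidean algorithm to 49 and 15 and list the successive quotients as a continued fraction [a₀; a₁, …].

[3; 3, 1, 3]

49 = 3·15 + 4, so a_0 = 3
15 = 3·4 + 3, so a_1 = 3
4 = 1·3 + 1, so a_2 = 1
3 = 3·1 + 0, so a_3 = 3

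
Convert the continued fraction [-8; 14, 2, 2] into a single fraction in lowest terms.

-571/72

a_0 = -8: -8/1
a_1 = 14: -111/14
a_2 = 2: -230/29
a_3 = 2: -571/72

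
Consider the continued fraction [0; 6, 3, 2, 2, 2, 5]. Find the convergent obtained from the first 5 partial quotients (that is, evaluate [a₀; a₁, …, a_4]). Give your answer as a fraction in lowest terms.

Start with 2.
2 + 1/(2/1) = 2 + 1/2 = 5/2
3 + 1/(5/2) = 3 + 2/5 = 17/5
6 + 1/(17/5) = 6 + 5/17 = 107/17
0 + 1/(107/17) = 0 + 17/107 = 17/107

17/107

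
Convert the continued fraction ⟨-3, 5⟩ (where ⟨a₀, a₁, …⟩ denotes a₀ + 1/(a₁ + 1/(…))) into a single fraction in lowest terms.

Compute successive convergents:
a_0 = -3: -3/1
a_1 = 5: -14/5

-14/5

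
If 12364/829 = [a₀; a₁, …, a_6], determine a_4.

2

Run the Euclidean algorithm, recording each quotient:
12364 = 14·829 + 758, so a_0 = 14
829 = 1·758 + 71, so a_1 = 1
758 = 10·71 + 48, so a_2 = 10
71 = 1·48 + 23, so a_3 = 1
48 = 2·23 + 2, so a_4 = 2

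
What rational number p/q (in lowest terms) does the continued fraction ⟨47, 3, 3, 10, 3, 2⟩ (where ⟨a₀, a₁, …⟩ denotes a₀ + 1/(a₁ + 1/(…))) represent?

35050/741

a_0 = 47: 47/1
a_1 = 3: 142/3
a_2 = 3: 473/10
a_3 = 10: 4872/103
a_4 = 3: 15089/319
a_5 = 2: 35050/741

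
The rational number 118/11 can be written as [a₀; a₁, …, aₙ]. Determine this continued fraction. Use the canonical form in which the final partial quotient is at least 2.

[10; 1, 2, 1, 2]

118 ÷ 11 → quotient 10, remainder 8
11 ÷ 8 → quotient 1, remainder 3
8 ÷ 3 → quotient 2, remainder 2
3 ÷ 2 → quotient 1, remainder 1
2 ÷ 1 → quotient 2, remainder 0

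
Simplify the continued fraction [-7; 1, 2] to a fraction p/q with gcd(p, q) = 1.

Collapse the nested fraction from the inside out:
Start with 2.
1 + 1/(2/1) = 1 + 1/2 = 3/2
-7 + 1/(3/2) = -7 + 2/3 = -19/3

-19/3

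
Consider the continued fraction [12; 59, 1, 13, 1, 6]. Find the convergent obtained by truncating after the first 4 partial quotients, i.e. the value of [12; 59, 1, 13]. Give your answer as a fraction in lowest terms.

Start with 13.
1 + 1/(13/1) = 1 + 1/13 = 14/13
59 + 1/(14/13) = 59 + 13/14 = 839/14
12 + 1/(839/14) = 12 + 14/839 = 10082/839

10082/839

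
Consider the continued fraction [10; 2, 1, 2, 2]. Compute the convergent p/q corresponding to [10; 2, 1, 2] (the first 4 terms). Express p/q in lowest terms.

Start with 2.
1 + 1/(2/1) = 1 + 1/2 = 3/2
2 + 1/(3/2) = 2 + 2/3 = 8/3
10 + 1/(8/3) = 10 + 3/8 = 83/8

83/8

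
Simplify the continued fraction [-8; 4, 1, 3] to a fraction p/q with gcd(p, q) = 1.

Work from the innermost term outward:
Start with 3.
1 + 1/(3/1) = 1 + 1/3 = 4/3
4 + 1/(4/3) = 4 + 3/4 = 19/4
-8 + 1/(19/4) = -8 + 4/19 = -148/19

-148/19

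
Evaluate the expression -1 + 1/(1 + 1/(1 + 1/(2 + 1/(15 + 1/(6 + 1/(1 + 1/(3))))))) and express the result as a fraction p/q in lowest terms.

-845/2099

Work from the innermost term outward:
Start with 3.
1 + 1/(3/1) = 1 + 1/3 = 4/3
6 + 1/(4/3) = 6 + 3/4 = 27/4
15 + 1/(27/4) = 15 + 4/27 = 409/27
2 + 1/(409/27) = 2 + 27/409 = 845/409
1 + 1/(845/409) = 1 + 409/845 = 1254/845
1 + 1/(1254/845) = 1 + 845/1254 = 2099/1254
-1 + 1/(2099/1254) = -1 + 1254/2099 = -845/2099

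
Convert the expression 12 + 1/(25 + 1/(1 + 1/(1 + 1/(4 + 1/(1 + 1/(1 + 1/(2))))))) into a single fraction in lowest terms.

15687/1303

Collapse the nested fraction from the inside out:
Start with 2.
1 + 1/(2/1) = 1 + 1/2 = 3/2
1 + 1/(3/2) = 1 + 2/3 = 5/3
4 + 1/(5/3) = 4 + 3/5 = 23/5
1 + 1/(23/5) = 1 + 5/23 = 28/23
1 + 1/(28/23) = 1 + 23/28 = 51/28
25 + 1/(51/28) = 25 + 28/51 = 1303/51
12 + 1/(1303/51) = 12 + 51/1303 = 15687/1303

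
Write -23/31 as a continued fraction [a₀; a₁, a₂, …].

[-1; 3, 1, 7]

-23 ÷ 31 → quotient -1, remainder 8
31 ÷ 8 → quotient 3, remainder 7
8 ÷ 7 → quotient 1, remainder 1
7 ÷ 1 → quotient 7, remainder 0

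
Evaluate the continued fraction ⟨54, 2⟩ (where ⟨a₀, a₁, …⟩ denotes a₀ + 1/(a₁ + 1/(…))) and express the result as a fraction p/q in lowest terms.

Start with 2.
54 + 1/(2/1) = 54 + 1/2 = 109/2

109/2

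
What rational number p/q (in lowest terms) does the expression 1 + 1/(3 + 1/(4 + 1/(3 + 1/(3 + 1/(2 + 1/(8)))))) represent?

3534/2699

Work from the innermost term outward:
Start with 8.
2 + 1/(8/1) = 2 + 1/8 = 17/8
3 + 1/(17/8) = 3 + 8/17 = 59/17
3 + 1/(59/17) = 3 + 17/59 = 194/59
4 + 1/(194/59) = 4 + 59/194 = 835/194
3 + 1/(835/194) = 3 + 194/835 = 2699/835
1 + 1/(2699/835) = 1 + 835/2699 = 3534/2699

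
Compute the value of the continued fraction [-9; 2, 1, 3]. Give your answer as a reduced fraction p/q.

-95/11

a_0 = -9: -9/1
a_1 = 2: -17/2
a_2 = 1: -26/3
a_3 = 3: -95/11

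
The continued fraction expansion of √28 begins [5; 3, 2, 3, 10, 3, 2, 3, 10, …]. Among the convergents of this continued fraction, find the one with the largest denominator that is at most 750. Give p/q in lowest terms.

1307/247

a_0 = 5: 5/1  (≤ bound)
a_1 = 3: 16/3  (≤ bound)
a_2 = 2: 37/7  (≤ bound)
a_3 = 3: 127/24  (≤ bound)
a_4 = 10: 1307/247  (≤ bound)
a_5 = 3: 4048/765  (> 750, stop)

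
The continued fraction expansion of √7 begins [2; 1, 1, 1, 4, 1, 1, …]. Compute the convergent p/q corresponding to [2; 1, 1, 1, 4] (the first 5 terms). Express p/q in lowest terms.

37/14

Compute successive convergents:
a_0 = 2: 2/1
a_1 = 1: 3/1
a_2 = 1: 5/2
a_3 = 1: 8/3
a_4 = 4: 37/14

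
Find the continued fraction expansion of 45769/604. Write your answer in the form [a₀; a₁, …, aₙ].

Run the Euclidean algorithm, recording each quotient:
⌊45769/604⌋ = 75, remainder 469
⌊604/469⌋ = 1, remainder 135
⌊469/135⌋ = 3, remainder 64
⌊135/64⌋ = 2, remainder 7
⌊64/7⌋ = 9, remainder 1
⌊7/1⌋ = 7, remainder 0

[75; 1, 3, 2, 9, 7]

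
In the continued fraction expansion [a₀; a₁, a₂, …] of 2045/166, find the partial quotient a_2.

Apply division with remainder until the remainder is 0:
2045 ÷ 166 → quotient 12, remainder 53
166 ÷ 53 → quotient 3, remainder 7
53 ÷ 7 → quotient 7, remainder 4

7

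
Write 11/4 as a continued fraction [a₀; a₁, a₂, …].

[2; 1, 3]

11 = 2·4 + 3, so a_0 = 2
4 = 1·3 + 1, so a_1 = 1
3 = 3·1 + 0, so a_2 = 3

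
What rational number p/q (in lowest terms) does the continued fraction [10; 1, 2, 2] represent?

75/7

Compute successive convergents:
a_0 = 10: 10/1
a_1 = 1: 11/1
a_2 = 2: 32/3
a_3 = 2: 75/7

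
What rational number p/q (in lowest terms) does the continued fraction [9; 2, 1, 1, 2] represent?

Build up convergents one term at a time:
a_0 = 9: 9/1
a_1 = 2: 19/2
a_2 = 1: 28/3
a_3 = 1: 47/5
a_4 = 2: 122/13

122/13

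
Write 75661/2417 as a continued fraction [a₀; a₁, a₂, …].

75661 ÷ 2417 → quotient 31, remainder 734
2417 ÷ 734 → quotient 3, remainder 215
734 ÷ 215 → quotient 3, remainder 89
215 ÷ 89 → quotient 2, remainder 37
89 ÷ 37 → quotient 2, remainder 15
37 ÷ 15 → quotient 2, remainder 7
15 ÷ 7 → quotient 2, remainder 1
7 ÷ 1 → quotient 7, remainder 0

[31; 3, 3, 2, 2, 2, 2, 7]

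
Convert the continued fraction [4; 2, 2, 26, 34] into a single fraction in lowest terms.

Start with 34.
26 + 1/(34/1) = 26 + 1/34 = 885/34
2 + 1/(885/34) = 2 + 34/885 = 1804/885
2 + 1/(1804/885) = 2 + 885/1804 = 4493/1804
4 + 1/(4493/1804) = 4 + 1804/4493 = 19776/4493

19776/4493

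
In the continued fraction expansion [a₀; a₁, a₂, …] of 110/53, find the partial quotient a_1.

13

⌊110/53⌋ = 2, remainder 4
⌊53/4⌋ = 13, remainder 1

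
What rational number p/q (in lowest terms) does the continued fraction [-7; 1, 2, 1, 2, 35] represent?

Starting at the tail and folding back:
Start with 35.
2 + 1/(35/1) = 2 + 1/35 = 71/35
1 + 1/(71/35) = 1 + 35/71 = 106/71
2 + 1/(106/71) = 2 + 71/106 = 283/106
1 + 1/(283/106) = 1 + 106/283 = 389/283
-7 + 1/(389/283) = -7 + 283/389 = -2440/389

-2440/389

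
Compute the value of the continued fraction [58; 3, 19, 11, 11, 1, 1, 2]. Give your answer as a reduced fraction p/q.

2185419/37468

Start with 2.
1 + 1/(2/1) = 1 + 1/2 = 3/2
1 + 1/(3/2) = 1 + 2/3 = 5/3
11 + 1/(5/3) = 11 + 3/5 = 58/5
11 + 1/(58/5) = 11 + 5/58 = 643/58
19 + 1/(643/58) = 19 + 58/643 = 12275/643
3 + 1/(12275/643) = 3 + 643/12275 = 37468/12275
58 + 1/(37468/12275) = 58 + 12275/37468 = 2185419/37468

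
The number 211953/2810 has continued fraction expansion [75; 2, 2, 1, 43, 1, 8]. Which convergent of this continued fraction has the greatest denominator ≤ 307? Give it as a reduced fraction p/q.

List convergents until the denominator exceeds the bound:
a_0 = 75: 75/1  (≤ bound)
a_1 = 2: 151/2  (≤ bound)
a_2 = 2: 377/5  (≤ bound)
a_3 = 1: 528/7  (≤ bound)
a_4 = 43: 23081/306  (≤ bound)
a_5 = 1: 23609/313  (> 307, stop)

23081/306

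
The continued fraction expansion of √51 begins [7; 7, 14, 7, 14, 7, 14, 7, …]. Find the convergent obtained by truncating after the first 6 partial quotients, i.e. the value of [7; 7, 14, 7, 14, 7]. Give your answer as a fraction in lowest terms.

Collapse the nested fraction from the inside out:
Start with 7.
14 + 1/(7/1) = 14 + 1/7 = 99/7
7 + 1/(99/7) = 7 + 7/99 = 700/99
14 + 1/(700/99) = 14 + 99/700 = 9899/700
7 + 1/(9899/700) = 7 + 700/9899 = 69993/9899
7 + 1/(69993/9899) = 7 + 9899/69993 = 499850/69993

499850/69993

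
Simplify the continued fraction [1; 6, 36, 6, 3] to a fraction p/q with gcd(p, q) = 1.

Start with 3.
6 + 1/(3/1) = 6 + 1/3 = 19/3
36 + 1/(19/3) = 36 + 3/19 = 687/19
6 + 1/(687/19) = 6 + 19/687 = 4141/687
1 + 1/(4141/687) = 1 + 687/4141 = 4828/4141

4828/4141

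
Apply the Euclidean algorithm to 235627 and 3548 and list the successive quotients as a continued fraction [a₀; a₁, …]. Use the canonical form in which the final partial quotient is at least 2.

[66; 2, 2, 3, 6, 33]

235627 ÷ 3548 → quotient 66, remainder 1459
3548 ÷ 1459 → quotient 2, remainder 630
1459 ÷ 630 → quotient 2, remainder 199
630 ÷ 199 → quotient 3, remainder 33
199 ÷ 33 → quotient 6, remainder 1
33 ÷ 1 → quotient 33, remainder 0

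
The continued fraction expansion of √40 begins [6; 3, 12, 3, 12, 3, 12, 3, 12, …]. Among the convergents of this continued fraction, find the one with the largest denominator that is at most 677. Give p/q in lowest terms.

721/114

a_0 = 6: 6/1  (≤ bound)
a_1 = 3: 19/3  (≤ bound)
a_2 = 12: 234/37  (≤ bound)
a_3 = 3: 721/114  (≤ bound)
a_4 = 12: 8886/1405  (> 677, stop)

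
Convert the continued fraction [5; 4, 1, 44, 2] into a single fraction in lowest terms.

2356/453

Build up convergents one term at a time:
a_0 = 5: 5/1
a_1 = 4: 21/4
a_2 = 1: 26/5
a_3 = 44: 1165/224
a_4 = 2: 2356/453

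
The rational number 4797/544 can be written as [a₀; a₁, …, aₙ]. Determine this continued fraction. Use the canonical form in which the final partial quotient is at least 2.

Run the Euclidean algorithm, recording each quotient:
4797 = 8·544 + 445, so a_0 = 8
544 = 1·445 + 99, so a_1 = 1
445 = 4·99 + 49, so a_2 = 4
99 = 2·49 + 1, so a_3 = 2
49 = 49·1 + 0, so a_4 = 49

[8; 1, 4, 2, 49]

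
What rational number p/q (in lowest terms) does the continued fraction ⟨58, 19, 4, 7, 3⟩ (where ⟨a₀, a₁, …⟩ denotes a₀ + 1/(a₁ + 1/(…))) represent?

101649/1751

a_0 = 58: 58/1
a_1 = 19: 1103/19
a_2 = 4: 4470/77
a_3 = 7: 32393/558
a_4 = 3: 101649/1751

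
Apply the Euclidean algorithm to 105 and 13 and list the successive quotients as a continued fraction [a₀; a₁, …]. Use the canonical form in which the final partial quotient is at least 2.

105 ÷ 13 → quotient 8, remainder 1
13 ÷ 1 → quotient 13, remainder 0

[8; 13]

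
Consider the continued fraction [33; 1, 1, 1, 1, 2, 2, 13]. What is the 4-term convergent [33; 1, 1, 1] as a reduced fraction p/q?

Work from the innermost term outward:
Start with 1.
1 + 1/(1/1) = 1 + 1/1 = 2/1
1 + 1/(2/1) = 1 + 1/2 = 3/2
33 + 1/(3/2) = 33 + 2/3 = 101/3

101/3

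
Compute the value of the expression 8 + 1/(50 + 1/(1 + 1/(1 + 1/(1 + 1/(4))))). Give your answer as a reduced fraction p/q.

5686/709

Start with 4.
1 + 1/(4/1) = 1 + 1/4 = 5/4
1 + 1/(5/4) = 1 + 4/5 = 9/5
1 + 1/(9/5) = 1 + 5/9 = 14/9
50 + 1/(14/9) = 50 + 9/14 = 709/14
8 + 1/(709/14) = 8 + 14/709 = 5686/709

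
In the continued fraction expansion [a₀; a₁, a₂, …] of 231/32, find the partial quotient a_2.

Run the Euclidean algorithm, recording each quotient:
⌊231/32⌋ = 7, remainder 7
⌊32/7⌋ = 4, remainder 4
⌊7/4⌋ = 1, remainder 3

1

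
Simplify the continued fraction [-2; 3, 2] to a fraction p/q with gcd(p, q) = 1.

-12/7

Starting at the tail and folding back:
Start with 2.
3 + 1/(2/1) = 3 + 1/2 = 7/2
-2 + 1/(7/2) = -2 + 2/7 = -12/7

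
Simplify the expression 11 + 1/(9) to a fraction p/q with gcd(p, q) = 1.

Start with 9.
11 + 1/(9/1) = 11 + 1/9 = 100/9

100/9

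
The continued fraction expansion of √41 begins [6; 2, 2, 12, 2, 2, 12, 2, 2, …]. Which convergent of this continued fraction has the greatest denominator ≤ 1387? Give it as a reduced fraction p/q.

a_0 = 6: 6/1  (≤ bound)
a_1 = 2: 13/2  (≤ bound)
a_2 = 2: 32/5  (≤ bound)
a_3 = 12: 397/62  (≤ bound)
a_4 = 2: 826/129  (≤ bound)
a_5 = 2: 2049/320  (≤ bound)
a_6 = 12: 25414/3969  (> 1387, stop)

2049/320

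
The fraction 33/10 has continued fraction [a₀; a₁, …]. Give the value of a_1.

Run the Euclidean algorithm, recording each quotient:
33 = 3·10 + 3, so a_0 = 3
10 = 3·3 + 1, so a_1 = 3

3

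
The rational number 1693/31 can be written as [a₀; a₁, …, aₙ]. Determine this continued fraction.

[54; 1, 1, 1, 1, 2, 2]

Apply division with remainder until the remainder is 0:
⌊1693/31⌋ = 54, remainder 19
⌊31/19⌋ = 1, remainder 12
⌊19/12⌋ = 1, remainder 7
⌊12/7⌋ = 1, remainder 5
⌊7/5⌋ = 1, remainder 2
⌊5/2⌋ = 2, remainder 1
⌊2/1⌋ = 2, remainder 0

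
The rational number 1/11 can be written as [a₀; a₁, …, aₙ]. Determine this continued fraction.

Run the Euclidean algorithm, recording each quotient:
1 = 0·11 + 1, so a_0 = 0
11 = 11·1 + 0, so a_1 = 11

[0; 11]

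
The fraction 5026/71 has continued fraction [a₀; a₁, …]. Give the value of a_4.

Run the Euclidean algorithm, recording each quotient:
⌊5026/71⌋ = 70, remainder 56
⌊71/56⌋ = 1, remainder 15
⌊56/15⌋ = 3, remainder 11
⌊15/11⌋ = 1, remainder 4
⌊11/4⌋ = 2, remainder 3

2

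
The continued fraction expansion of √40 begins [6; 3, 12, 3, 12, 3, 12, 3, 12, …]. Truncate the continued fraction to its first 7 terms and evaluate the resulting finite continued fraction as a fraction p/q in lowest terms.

Start with 12.
3 + 1/(12/1) = 3 + 1/12 = 37/12
12 + 1/(37/12) = 12 + 12/37 = 456/37
3 + 1/(456/37) = 3 + 37/456 = 1405/456
12 + 1/(1405/456) = 12 + 456/1405 = 17316/1405
3 + 1/(17316/1405) = 3 + 1405/17316 = 53353/17316
6 + 1/(53353/17316) = 6 + 17316/53353 = 337434/53353

337434/53353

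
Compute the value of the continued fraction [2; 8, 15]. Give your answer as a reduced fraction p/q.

257/121

Collapse the nested fraction from the inside out:
Start with 15.
8 + 1/(15/1) = 8 + 1/15 = 121/15
2 + 1/(121/15) = 2 + 15/121 = 257/121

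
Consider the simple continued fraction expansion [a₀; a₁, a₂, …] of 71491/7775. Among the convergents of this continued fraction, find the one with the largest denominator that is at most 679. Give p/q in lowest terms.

List convergents until the denominator exceeds the bound:
a_0 = 9: 9/1  (≤ bound)
a_1 = 5: 46/5  (≤ bound)
a_2 = 7: 331/36  (≤ bound)
a_3 = 1: 377/41  (≤ bound)
a_4 = 3: 1462/159  (≤ bound)
a_5 = 2: 3301/359  (≤ bound)
a_6 = 3: 11365/1236  (> 679, stop)

3301/359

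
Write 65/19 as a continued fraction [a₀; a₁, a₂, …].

[3; 2, 2, 1, 2]

Apply division with remainder until the remainder is 0:
⌊65/19⌋ = 3, remainder 8
⌊19/8⌋ = 2, remainder 3
⌊8/3⌋ = 2, remainder 2
⌊3/2⌋ = 1, remainder 1
⌊2/1⌋ = 2, remainder 0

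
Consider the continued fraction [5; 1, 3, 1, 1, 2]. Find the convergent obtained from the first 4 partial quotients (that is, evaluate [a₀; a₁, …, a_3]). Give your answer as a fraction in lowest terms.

29/5

Collapse the nested fraction from the inside out:
Start with 1.
3 + 1/(1/1) = 3 + 1/1 = 4/1
1 + 1/(4/1) = 1 + 1/4 = 5/4
5 + 1/(5/4) = 5 + 4/5 = 29/5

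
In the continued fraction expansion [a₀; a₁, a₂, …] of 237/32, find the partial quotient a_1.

Run the Euclidean algorithm, recording each quotient:
237 = 7·32 + 13, so a_0 = 7
32 = 2·13 + 6, so a_1 = 2

2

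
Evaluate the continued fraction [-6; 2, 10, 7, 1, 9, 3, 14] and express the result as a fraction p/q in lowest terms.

-411928/74577

Starting at the tail and folding back:
Start with 14.
3 + 1/(14/1) = 3 + 1/14 = 43/14
9 + 1/(43/14) = 9 + 14/43 = 401/43
1 + 1/(401/43) = 1 + 43/401 = 444/401
7 + 1/(444/401) = 7 + 401/444 = 3509/444
10 + 1/(3509/444) = 10 + 444/3509 = 35534/3509
2 + 1/(35534/3509) = 2 + 3509/35534 = 74577/35534
-6 + 1/(74577/35534) = -6 + 35534/74577 = -411928/74577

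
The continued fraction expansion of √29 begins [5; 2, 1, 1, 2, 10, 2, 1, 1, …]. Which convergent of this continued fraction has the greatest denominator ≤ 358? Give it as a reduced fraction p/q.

a_0 = 5: 5/1  (≤ bound)
a_1 = 2: 11/2  (≤ bound)
a_2 = 1: 16/3  (≤ bound)
a_3 = 1: 27/5  (≤ bound)
a_4 = 2: 70/13  (≤ bound)
a_5 = 10: 727/135  (≤ bound)
a_6 = 2: 1524/283  (≤ bound)
a_7 = 1: 2251/418  (> 358, stop)

1524/283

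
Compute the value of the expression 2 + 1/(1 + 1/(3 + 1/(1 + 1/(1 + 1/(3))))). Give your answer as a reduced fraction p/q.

Start with 3.
1 + 1/(3/1) = 1 + 1/3 = 4/3
1 + 1/(4/3) = 1 + 3/4 = 7/4
3 + 1/(7/4) = 3 + 4/7 = 25/7
1 + 1/(25/7) = 1 + 7/25 = 32/25
2 + 1/(32/25) = 2 + 25/32 = 89/32

89/32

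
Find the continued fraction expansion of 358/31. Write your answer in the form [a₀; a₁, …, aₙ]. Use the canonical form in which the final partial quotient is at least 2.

Repeatedly divide and take the remainder:
358 ÷ 31 → quotient 11, remainder 17
31 ÷ 17 → quotient 1, remainder 14
17 ÷ 14 → quotient 1, remainder 3
14 ÷ 3 → quotient 4, remainder 2
3 ÷ 2 → quotient 1, remainder 1
2 ÷ 1 → quotient 2, remainder 0

[11; 1, 1, 4, 1, 2]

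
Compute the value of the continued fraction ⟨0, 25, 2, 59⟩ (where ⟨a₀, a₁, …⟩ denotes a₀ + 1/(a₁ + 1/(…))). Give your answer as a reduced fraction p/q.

119/3034

a_0 = 0: 0/1
a_1 = 25: 1/25
a_2 = 2: 2/51
a_3 = 59: 119/3034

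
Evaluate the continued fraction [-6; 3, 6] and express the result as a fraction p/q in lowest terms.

Starting at the tail and folding back:
Start with 6.
3 + 1/(6/1) = 3 + 1/6 = 19/6
-6 + 1/(19/6) = -6 + 6/19 = -108/19

-108/19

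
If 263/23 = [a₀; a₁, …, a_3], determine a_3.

Apply division with remainder until the remainder is 0:
⌊263/23⌋ = 11, remainder 10
⌊23/10⌋ = 2, remainder 3
⌊10/3⌋ = 3, remainder 1
⌊3/1⌋ = 3, remainder 0

3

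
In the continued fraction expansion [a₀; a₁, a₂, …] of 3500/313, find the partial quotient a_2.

2

3500 = 11·313 + 57, so a_0 = 11
313 = 5·57 + 28, so a_1 = 5
57 = 2·28 + 1, so a_2 = 2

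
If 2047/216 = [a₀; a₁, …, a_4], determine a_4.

3

Run the Euclidean algorithm, recording each quotient:
⌊2047/216⌋ = 9, remainder 103
⌊216/103⌋ = 2, remainder 10
⌊103/10⌋ = 10, remainder 3
⌊10/3⌋ = 3, remainder 1
⌊3/1⌋ = 3, remainder 0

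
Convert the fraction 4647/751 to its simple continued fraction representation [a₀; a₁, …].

⌊4647/751⌋ = 6, remainder 141
⌊751/141⌋ = 5, remainder 46
⌊141/46⌋ = 3, remainder 3
⌊46/3⌋ = 15, remainder 1
⌊3/1⌋ = 3, remainder 0

[6; 5, 3, 15, 3]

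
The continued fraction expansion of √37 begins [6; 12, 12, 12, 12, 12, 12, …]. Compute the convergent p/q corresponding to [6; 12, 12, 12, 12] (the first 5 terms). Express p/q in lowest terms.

128766/21169

Starting at the tail and folding back:
Start with 12.
12 + 1/(12/1) = 12 + 1/12 = 145/12
12 + 1/(145/12) = 12 + 12/145 = 1752/145
12 + 1/(1752/145) = 12 + 145/1752 = 21169/1752
6 + 1/(21169/1752) = 6 + 1752/21169 = 128766/21169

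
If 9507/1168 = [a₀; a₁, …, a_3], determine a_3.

27

Repeatedly divide and take the remainder:
9507 = 8·1168 + 163, so a_0 = 8
1168 = 7·163 + 27, so a_1 = 7
163 = 6·27 + 1, so a_2 = 6
27 = 27·1 + 0, so a_3 = 27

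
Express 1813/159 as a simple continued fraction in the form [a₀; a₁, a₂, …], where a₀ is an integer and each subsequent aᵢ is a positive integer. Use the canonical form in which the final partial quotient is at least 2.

[11; 2, 2, 15, 2]

⌊1813/159⌋ = 11, remainder 64
⌊159/64⌋ = 2, remainder 31
⌊64/31⌋ = 2, remainder 2
⌊31/2⌋ = 15, remainder 1
⌊2/1⌋ = 2, remainder 0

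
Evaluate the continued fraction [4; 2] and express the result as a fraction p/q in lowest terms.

9/2

Collapse the nested fraction from the inside out:
Start with 2.
4 + 1/(2/1) = 4 + 1/2 = 9/2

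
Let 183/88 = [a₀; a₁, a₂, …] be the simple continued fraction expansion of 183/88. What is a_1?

12

183 ÷ 88 → quotient 2, remainder 7
88 ÷ 7 → quotient 12, remainder 4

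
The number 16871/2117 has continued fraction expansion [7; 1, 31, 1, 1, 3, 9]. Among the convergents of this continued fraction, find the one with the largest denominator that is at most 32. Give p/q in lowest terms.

255/32

a_0 = 7: 7/1  (≤ bound)
a_1 = 1: 8/1  (≤ bound)
a_2 = 31: 255/32  (≤ bound)
a_3 = 1: 263/33  (> 32, stop)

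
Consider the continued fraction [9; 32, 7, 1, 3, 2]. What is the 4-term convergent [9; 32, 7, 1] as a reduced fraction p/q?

Start with 1.
7 + 1/(1/1) = 7 + 1/1 = 8/1
32 + 1/(8/1) = 32 + 1/8 = 257/8
9 + 1/(257/8) = 9 + 8/257 = 2321/257

2321/257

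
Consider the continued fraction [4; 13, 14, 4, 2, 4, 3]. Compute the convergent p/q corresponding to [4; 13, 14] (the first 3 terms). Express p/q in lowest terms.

746/183

a_0 = 4: 4/1
a_1 = 13: 53/13
a_2 = 14: 746/183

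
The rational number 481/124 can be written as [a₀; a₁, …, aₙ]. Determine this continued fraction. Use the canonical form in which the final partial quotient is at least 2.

481 ÷ 124 → quotient 3, remainder 109
124 ÷ 109 → quotient 1, remainder 15
109 ÷ 15 → quotient 7, remainder 4
15 ÷ 4 → quotient 3, remainder 3
4 ÷ 3 → quotient 1, remainder 1
3 ÷ 1 → quotient 3, remainder 0

[3; 1, 7, 3, 1, 3]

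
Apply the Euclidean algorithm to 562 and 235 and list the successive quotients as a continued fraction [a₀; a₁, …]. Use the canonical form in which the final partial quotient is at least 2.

Run the Euclidean algorithm, recording each quotient:
562 = 2·235 + 92, so a_0 = 2
235 = 2·92 + 51, so a_1 = 2
92 = 1·51 + 41, so a_2 = 1
51 = 1·41 + 10, so a_3 = 1
41 = 4·10 + 1, so a_4 = 4
10 = 10·1 + 0, so a_5 = 10

[2; 2, 1, 1, 4, 10]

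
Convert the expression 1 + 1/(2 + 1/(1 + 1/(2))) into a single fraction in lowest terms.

Build up convergents one term at a time:
a_0 = 1: 1/1
a_1 = 2: 3/2
a_2 = 1: 4/3
a_3 = 2: 11/8

11/8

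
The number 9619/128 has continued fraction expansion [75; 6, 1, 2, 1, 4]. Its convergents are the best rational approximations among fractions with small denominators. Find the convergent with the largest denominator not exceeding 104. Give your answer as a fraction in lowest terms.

2029/27

List convergents until the denominator exceeds the bound:
a_0 = 75: 75/1  (≤ bound)
a_1 = 6: 451/6  (≤ bound)
a_2 = 1: 526/7  (≤ bound)
a_3 = 2: 1503/20  (≤ bound)
a_4 = 1: 2029/27  (≤ bound)
a_5 = 4: 9619/128  (> 104, stop)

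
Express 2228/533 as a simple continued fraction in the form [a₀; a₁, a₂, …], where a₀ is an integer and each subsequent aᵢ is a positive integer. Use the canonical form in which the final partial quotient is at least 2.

Repeatedly divide and take the remainder:
⌊2228/533⌋ = 4, remainder 96
⌊533/96⌋ = 5, remainder 53
⌊96/53⌋ = 1, remainder 43
⌊53/43⌋ = 1, remainder 10
⌊43/10⌋ = 4, remainder 3
⌊10/3⌋ = 3, remainder 1
⌊3/1⌋ = 3, remainder 0

[4; 5, 1, 1, 4, 3, 3]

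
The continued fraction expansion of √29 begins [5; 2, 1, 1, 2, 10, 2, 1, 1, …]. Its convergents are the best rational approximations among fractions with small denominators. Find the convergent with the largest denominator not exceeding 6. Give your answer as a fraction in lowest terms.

a_0 = 5: 5/1  (≤ bound)
a_1 = 2: 11/2  (≤ bound)
a_2 = 1: 16/3  (≤ bound)
a_3 = 1: 27/5  (≤ bound)
a_4 = 2: 70/13  (> 6, stop)

27/5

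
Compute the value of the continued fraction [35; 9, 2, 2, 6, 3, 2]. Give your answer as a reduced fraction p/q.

77269/2201

Starting at the tail and folding back:
Start with 2.
3 + 1/(2/1) = 3 + 1/2 = 7/2
6 + 1/(7/2) = 6 + 2/7 = 44/7
2 + 1/(44/7) = 2 + 7/44 = 95/44
2 + 1/(95/44) = 2 + 44/95 = 234/95
9 + 1/(234/95) = 9 + 95/234 = 2201/234
35 + 1/(2201/234) = 35 + 234/2201 = 77269/2201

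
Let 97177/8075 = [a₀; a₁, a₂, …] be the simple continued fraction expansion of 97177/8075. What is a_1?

Repeatedly divide and take the remainder:
⌊97177/8075⌋ = 12, remainder 277
⌊8075/277⌋ = 29, remainder 42

29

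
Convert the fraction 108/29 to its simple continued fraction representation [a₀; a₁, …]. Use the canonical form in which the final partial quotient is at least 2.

[3; 1, 2, 1, 1, 1, 2]

108 ÷ 29 → quotient 3, remainder 21
29 ÷ 21 → quotient 1, remainder 8
21 ÷ 8 → quotient 2, remainder 5
8 ÷ 5 → quotient 1, remainder 3
5 ÷ 3 → quotient 1, remainder 2
3 ÷ 2 → quotient 1, remainder 1
2 ÷ 1 → quotient 2, remainder 0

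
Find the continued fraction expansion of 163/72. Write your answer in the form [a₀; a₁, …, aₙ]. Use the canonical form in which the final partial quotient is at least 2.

[2; 3, 1, 3, 1, 3]

⌊163/72⌋ = 2, remainder 19
⌊72/19⌋ = 3, remainder 15
⌊19/15⌋ = 1, remainder 4
⌊15/4⌋ = 3, remainder 3
⌊4/3⌋ = 1, remainder 1
⌊3/1⌋ = 3, remainder 0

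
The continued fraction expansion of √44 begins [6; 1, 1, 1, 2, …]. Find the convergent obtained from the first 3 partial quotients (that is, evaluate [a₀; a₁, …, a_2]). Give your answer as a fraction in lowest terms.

13/2

Compute successive convergents:
a_0 = 6: 6/1
a_1 = 1: 7/1
a_2 = 1: 13/2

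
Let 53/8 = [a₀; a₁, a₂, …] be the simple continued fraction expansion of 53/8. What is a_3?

1

53 = 6·8 + 5, so a_0 = 6
8 = 1·5 + 3, so a_1 = 1
5 = 1·3 + 2, so a_2 = 1
3 = 1·2 + 1, so a_3 = 1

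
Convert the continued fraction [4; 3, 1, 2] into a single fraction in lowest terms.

47/11

Compute successive convergents:
a_0 = 4: 4/1
a_1 = 3: 13/3
a_2 = 1: 17/4
a_3 = 2: 47/11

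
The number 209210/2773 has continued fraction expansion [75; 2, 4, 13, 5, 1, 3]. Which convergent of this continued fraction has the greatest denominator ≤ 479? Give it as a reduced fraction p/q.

8978/119

a_0 = 75: 75/1  (≤ bound)
a_1 = 2: 151/2  (≤ bound)
a_2 = 4: 679/9  (≤ bound)
a_3 = 13: 8978/119  (≤ bound)
a_4 = 5: 45569/604  (> 479, stop)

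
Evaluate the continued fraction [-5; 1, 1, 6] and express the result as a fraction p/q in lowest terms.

Starting at the tail and folding back:
Start with 6.
1 + 1/(6/1) = 1 + 1/6 = 7/6
1 + 1/(7/6) = 1 + 6/7 = 13/7
-5 + 1/(13/7) = -5 + 7/13 = -58/13

-58/13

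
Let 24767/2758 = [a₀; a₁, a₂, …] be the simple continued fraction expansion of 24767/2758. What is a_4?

1

24767 ÷ 2758 → quotient 8, remainder 2703
2758 ÷ 2703 → quotient 1, remainder 55
2703 ÷ 55 → quotient 49, remainder 8
55 ÷ 8 → quotient 6, remainder 7
8 ÷ 7 → quotient 1, remainder 1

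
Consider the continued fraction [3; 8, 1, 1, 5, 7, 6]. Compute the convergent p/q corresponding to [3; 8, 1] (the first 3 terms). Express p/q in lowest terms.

28/9

Start with 1.
8 + 1/(1/1) = 8 + 1/1 = 9/1
3 + 1/(9/1) = 3 + 1/9 = 28/9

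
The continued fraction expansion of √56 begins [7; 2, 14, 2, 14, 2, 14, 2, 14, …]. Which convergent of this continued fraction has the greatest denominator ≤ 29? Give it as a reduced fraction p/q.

a_0 = 7: 7/1  (≤ bound)
a_1 = 2: 15/2  (≤ bound)
a_2 = 14: 217/29  (≤ bound)
a_3 = 2: 449/60  (> 29, stop)

217/29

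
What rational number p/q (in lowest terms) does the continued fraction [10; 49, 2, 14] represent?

a_0 = 10: 10/1
a_1 = 49: 491/49
a_2 = 2: 992/99
a_3 = 14: 14379/1435

14379/1435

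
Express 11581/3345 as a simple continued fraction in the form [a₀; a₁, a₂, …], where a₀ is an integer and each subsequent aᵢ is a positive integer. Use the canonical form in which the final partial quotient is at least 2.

[3; 2, 6, 9, 28]

⌊11581/3345⌋ = 3, remainder 1546
⌊3345/1546⌋ = 2, remainder 253
⌊1546/253⌋ = 6, remainder 28
⌊253/28⌋ = 9, remainder 1
⌊28/1⌋ = 28, remainder 0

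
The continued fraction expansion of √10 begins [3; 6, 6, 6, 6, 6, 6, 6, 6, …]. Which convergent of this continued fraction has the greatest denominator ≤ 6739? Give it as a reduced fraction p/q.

List convergents until the denominator exceeds the bound:
a_0 = 3: 3/1  (≤ bound)
a_1 = 6: 19/6  (≤ bound)
a_2 = 6: 117/37  (≤ bound)
a_3 = 6: 721/228  (≤ bound)
a_4 = 6: 4443/1405  (≤ bound)
a_5 = 6: 27379/8658  (> 6739, stop)

4443/1405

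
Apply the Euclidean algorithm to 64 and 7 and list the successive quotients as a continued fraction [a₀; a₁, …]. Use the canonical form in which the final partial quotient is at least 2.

[9; 7]

Run the Euclidean algorithm, recording each quotient:
64 ÷ 7 → quotient 9, remainder 1
7 ÷ 1 → quotient 7, remainder 0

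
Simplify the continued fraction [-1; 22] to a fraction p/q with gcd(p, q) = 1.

-21/22

Build up convergents one term at a time:
a_0 = -1: -1/1
a_1 = 22: -21/22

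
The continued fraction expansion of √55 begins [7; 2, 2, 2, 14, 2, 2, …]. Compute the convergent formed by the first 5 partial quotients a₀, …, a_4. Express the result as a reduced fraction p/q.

Work from the innermost term outward:
Start with 14.
2 + 1/(14/1) = 2 + 1/14 = 29/14
2 + 1/(29/14) = 2 + 14/29 = 72/29
2 + 1/(72/29) = 2 + 29/72 = 173/72
7 + 1/(173/72) = 7 + 72/173 = 1283/173

1283/173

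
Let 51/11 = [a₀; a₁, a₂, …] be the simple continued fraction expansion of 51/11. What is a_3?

Apply division with remainder until the remainder is 0:
51 ÷ 11 → quotient 4, remainder 7
11 ÷ 7 → quotient 1, remainder 4
7 ÷ 4 → quotient 1, remainder 3
4 ÷ 3 → quotient 1, remainder 1

1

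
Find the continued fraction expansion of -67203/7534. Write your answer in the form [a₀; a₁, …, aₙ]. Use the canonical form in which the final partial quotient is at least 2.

[-9; 12, 2, 42, 1, 1, 3]

⌊-67203/7534⌋ = -9, remainder 603
⌊7534/603⌋ = 12, remainder 298
⌊603/298⌋ = 2, remainder 7
⌊298/7⌋ = 42, remainder 4
⌊7/4⌋ = 1, remainder 3
⌊4/3⌋ = 1, remainder 1
⌊3/1⌋ = 3, remainder 0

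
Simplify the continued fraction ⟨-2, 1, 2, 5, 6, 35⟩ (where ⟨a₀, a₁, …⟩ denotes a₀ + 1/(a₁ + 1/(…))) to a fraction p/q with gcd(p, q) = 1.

Build up convergents one term at a time:
a_0 = -2: -2/1
a_1 = 1: -1/1
a_2 = 2: -4/3
a_3 = 5: -21/16
a_4 = 6: -130/99
a_5 = 35: -4571/3481

-4571/3481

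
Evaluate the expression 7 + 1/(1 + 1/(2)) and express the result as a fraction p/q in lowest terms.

a_0 = 7: 7/1
a_1 = 1: 8/1
a_2 = 2: 23/3

23/3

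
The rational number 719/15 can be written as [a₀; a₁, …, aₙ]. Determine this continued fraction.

Repeatedly divide and take the remainder:
⌊719/15⌋ = 47, remainder 14
⌊15/14⌋ = 1, remainder 1
⌊14/1⌋ = 14, remainder 0

[47; 1, 14]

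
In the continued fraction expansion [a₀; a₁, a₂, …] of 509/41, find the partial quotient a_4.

3

Repeatedly divide and take the remainder:
509 = 12·41 + 17, so a_0 = 12
41 = 2·17 + 7, so a_1 = 2
17 = 2·7 + 3, so a_2 = 2
7 = 2·3 + 1, so a_3 = 2
3 = 3·1 + 0, so a_4 = 3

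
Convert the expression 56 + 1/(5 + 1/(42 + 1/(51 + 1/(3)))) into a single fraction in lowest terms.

1826975/32509

a_0 = 56: 56/1
a_1 = 5: 281/5
a_2 = 42: 11858/211
a_3 = 51: 605039/10766
a_4 = 3: 1826975/32509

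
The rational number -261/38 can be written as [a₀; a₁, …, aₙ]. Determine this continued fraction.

[-7; 7, 1, 1, 2]

⌊-261/38⌋ = -7, remainder 5
⌊38/5⌋ = 7, remainder 3
⌊5/3⌋ = 1, remainder 2
⌊3/2⌋ = 1, remainder 1
⌊2/1⌋ = 2, remainder 0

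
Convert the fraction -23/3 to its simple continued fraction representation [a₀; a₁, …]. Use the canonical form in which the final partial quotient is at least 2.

Run the Euclidean algorithm, recording each quotient:
-23 = -8·3 + 1, so a_0 = -8
3 = 3·1 + 0, so a_1 = 3

[-8; 3]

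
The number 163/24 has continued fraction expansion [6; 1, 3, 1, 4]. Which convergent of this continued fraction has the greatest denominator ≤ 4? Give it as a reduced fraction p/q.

a_0 = 6: 6/1  (≤ bound)
a_1 = 1: 7/1  (≤ bound)
a_2 = 3: 27/4  (≤ bound)
a_3 = 1: 34/5  (> 4, stop)

27/4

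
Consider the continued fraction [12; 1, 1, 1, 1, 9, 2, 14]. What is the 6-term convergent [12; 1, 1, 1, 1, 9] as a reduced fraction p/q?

605/48

Work from the innermost term outward:
Start with 9.
1 + 1/(9/1) = 1 + 1/9 = 10/9
1 + 1/(10/9) = 1 + 9/10 = 19/10
1 + 1/(19/10) = 1 + 10/19 = 29/19
1 + 1/(29/19) = 1 + 19/29 = 48/29
12 + 1/(48/29) = 12 + 29/48 = 605/48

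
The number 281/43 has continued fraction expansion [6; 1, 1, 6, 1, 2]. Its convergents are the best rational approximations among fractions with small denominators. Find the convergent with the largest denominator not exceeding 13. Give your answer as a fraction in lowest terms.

a_0 = 6: 6/1  (≤ bound)
a_1 = 1: 7/1  (≤ bound)
a_2 = 1: 13/2  (≤ bound)
a_3 = 6: 85/13  (≤ bound)
a_4 = 1: 98/15  (> 13, stop)

85/13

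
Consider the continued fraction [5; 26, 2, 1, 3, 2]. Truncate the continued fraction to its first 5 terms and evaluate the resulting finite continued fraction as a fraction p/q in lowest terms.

a_0 = 5: 5/1
a_1 = 26: 131/26
a_2 = 2: 267/53
a_3 = 1: 398/79
a_4 = 3: 1461/290

1461/290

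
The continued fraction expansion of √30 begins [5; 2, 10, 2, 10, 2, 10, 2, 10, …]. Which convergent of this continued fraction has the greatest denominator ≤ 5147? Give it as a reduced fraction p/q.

List convergents until the denominator exceeds the bound:
a_0 = 5: 5/1  (≤ bound)
a_1 = 2: 11/2  (≤ bound)
a_2 = 10: 115/21  (≤ bound)
a_3 = 2: 241/44  (≤ bound)
a_4 = 10: 2525/461  (≤ bound)
a_5 = 2: 5291/966  (≤ bound)
a_6 = 10: 55435/10121  (> 5147, stop)

5291/966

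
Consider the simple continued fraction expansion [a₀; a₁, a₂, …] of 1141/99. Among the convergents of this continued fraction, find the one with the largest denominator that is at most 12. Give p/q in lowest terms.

List convergents until the denominator exceeds the bound:
a_0 = 11: 11/1  (≤ bound)
a_1 = 1: 12/1  (≤ bound)
a_2 = 1: 23/2  (≤ bound)
a_3 = 9: 219/19  (> 12, stop)

23/2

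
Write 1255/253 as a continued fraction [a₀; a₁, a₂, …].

Apply division with remainder until the remainder is 0:
1255 ÷ 253 → quotient 4, remainder 243
253 ÷ 243 → quotient 1, remainder 10
243 ÷ 10 → quotient 24, remainder 3
10 ÷ 3 → quotient 3, remainder 1
3 ÷ 1 → quotient 3, remainder 0

[4; 1, 24, 3, 3]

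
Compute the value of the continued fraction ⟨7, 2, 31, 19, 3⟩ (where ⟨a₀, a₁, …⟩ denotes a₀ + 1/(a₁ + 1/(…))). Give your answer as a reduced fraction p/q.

a_0 = 7: 7/1
a_1 = 2: 15/2
a_2 = 31: 472/63
a_3 = 19: 8983/1199
a_4 = 3: 27421/3660

27421/3660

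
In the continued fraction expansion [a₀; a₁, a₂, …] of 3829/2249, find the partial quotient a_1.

1

Repeatedly divide and take the remainder:
⌊3829/2249⌋ = 1, remainder 1580
⌊2249/1580⌋ = 1, remainder 669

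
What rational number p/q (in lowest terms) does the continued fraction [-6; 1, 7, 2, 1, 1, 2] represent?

Build up convergents one term at a time:
a_0 = -6: -6/1
a_1 = 1: -5/1
a_2 = 7: -41/8
a_3 = 2: -87/17
a_4 = 1: -128/25
a_5 = 1: -215/42
a_6 = 2: -558/109

-558/109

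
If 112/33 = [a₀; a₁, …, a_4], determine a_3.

Repeatedly divide and take the remainder:
112 = 3·33 + 13, so a_0 = 3
33 = 2·13 + 7, so a_1 = 2
13 = 1·7 + 6, so a_2 = 1
7 = 1·6 + 1, so a_3 = 1

1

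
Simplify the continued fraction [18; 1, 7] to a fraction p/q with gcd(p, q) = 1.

151/8

Starting at the tail and folding back:
Start with 7.
1 + 1/(7/1) = 1 + 1/7 = 8/7
18 + 1/(8/7) = 18 + 7/8 = 151/8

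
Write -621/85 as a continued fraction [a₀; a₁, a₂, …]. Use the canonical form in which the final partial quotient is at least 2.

[-8; 1, 2, 3, 1, 2, 2]

Repeatedly divide and take the remainder:
⌊-621/85⌋ = -8, remainder 59
⌊85/59⌋ = 1, remainder 26
⌊59/26⌋ = 2, remainder 7
⌊26/7⌋ = 3, remainder 5
⌊7/5⌋ = 1, remainder 2
⌊5/2⌋ = 2, remainder 1
⌊2/1⌋ = 2, remainder 0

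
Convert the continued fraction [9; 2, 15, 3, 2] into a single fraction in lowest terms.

Build up convergents one term at a time:
a_0 = 9: 9/1
a_1 = 2: 19/2
a_2 = 15: 294/31
a_3 = 3: 901/95
a_4 = 2: 2096/221

2096/221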